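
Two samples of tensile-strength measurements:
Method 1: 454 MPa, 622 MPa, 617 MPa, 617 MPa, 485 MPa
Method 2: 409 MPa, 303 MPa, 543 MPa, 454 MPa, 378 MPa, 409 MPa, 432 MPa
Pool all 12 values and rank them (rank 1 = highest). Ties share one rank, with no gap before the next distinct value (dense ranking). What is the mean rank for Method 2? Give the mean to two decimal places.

6.43

Sorted (descending): 622, 617, 617, 543, 485, 454, 454, 432, 409, 409, 378, 303
The 2 values of 617 share dense rank 2.
The 2 values of 454 share dense rank 5.
The 2 values of 409 share dense rank 7.
Remaining distinct values take the next consecutive integers.
Method 2 values → pooled ranks: 409→7, 303→9, 543→3, 454→5, 378→8, 409→7, 432→6
Mean rank = (7 + 9 + 3 + 5 + 8 + 7 + 6) / 7 = 6.43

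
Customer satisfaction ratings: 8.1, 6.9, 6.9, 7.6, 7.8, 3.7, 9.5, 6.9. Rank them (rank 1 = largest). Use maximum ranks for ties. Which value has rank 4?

Sorted (descending): 9.5, 8.1, 7.8, 7.6, 6.9, 6.9, 6.9, 3.7
The 3 values of 6.9 occupy positions 5–7 → each gets rank 7.
Rank 4 → value 7.6.

7.6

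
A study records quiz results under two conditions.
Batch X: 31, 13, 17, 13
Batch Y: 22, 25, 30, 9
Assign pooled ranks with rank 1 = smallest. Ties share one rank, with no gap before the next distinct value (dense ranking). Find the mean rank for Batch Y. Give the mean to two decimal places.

4.00

Sorted (ascending): 9, 13, 13, 17, 22, 25, 30, 31
The 2 values of 13 share dense rank 2.
Remaining distinct values take the next consecutive integers.
Batch Y values → pooled ranks: 22→4, 25→5, 30→6, 9→1
Mean rank = (4 + 5 + 6 + 1) / 4 = 4.00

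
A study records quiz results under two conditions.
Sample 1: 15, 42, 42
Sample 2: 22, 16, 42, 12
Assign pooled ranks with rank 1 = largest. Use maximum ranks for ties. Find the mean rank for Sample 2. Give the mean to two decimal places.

Sorted (descending): 42, 42, 42, 22, 16, 15, 12
The 3 values of 42 occupy positions 1–3 → each gets rank 3.
Sample 2 values → pooled ranks: 22→4, 16→5, 42→3, 12→7
Mean rank = (4 + 5 + 3 + 7) / 4 = 4.75

4.75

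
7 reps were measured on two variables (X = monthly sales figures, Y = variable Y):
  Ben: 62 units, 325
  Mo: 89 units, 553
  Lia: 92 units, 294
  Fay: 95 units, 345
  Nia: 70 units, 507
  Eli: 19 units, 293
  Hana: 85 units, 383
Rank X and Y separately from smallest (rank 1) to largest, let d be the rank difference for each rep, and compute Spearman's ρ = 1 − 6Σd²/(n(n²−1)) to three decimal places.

0.286

Ranks of variable 1: 2, 5, 6, 7, 3, 1, 4
Ranks of variable 2: 3, 7, 2, 4, 6, 1, 5
d = r₁ − r₂: -1, -2, 4, 3, -3, 0, -1
d²: 1, 4, 16, 9, 9, 0, 1; Σd² = 40
ρ = 1 − 6·40/(7·48) = 1 − 240/336 = 0.286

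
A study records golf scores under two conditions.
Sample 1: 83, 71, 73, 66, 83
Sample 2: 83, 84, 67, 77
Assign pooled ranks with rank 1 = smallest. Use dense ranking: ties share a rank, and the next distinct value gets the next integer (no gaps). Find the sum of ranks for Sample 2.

20

Sorted (ascending): 66, 67, 71, 73, 77, 83, 83, 83, 84
The 3 values of 83 share dense rank 6.
Remaining distinct values take the next consecutive integers.
Sample 2 values → pooled ranks: 83→6, 84→7, 67→2, 77→5
Rank sum = 6 + 7 + 2 + 5 = 20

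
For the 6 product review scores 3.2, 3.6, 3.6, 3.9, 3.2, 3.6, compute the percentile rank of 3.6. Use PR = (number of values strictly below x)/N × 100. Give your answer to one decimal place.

N = 6.
Strictly below 3.6: 2. Equal to 3.6: 3.
PR = 2/6 × 100 = 33.3

33.3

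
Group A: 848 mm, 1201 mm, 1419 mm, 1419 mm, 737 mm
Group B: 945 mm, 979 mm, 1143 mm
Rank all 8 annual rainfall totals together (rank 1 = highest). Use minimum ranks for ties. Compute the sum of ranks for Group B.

Sorted (descending): 1419, 1419, 1201, 1143, 979, 945, 848, 737
The 2 values of 1419 occupy positions 1–2 → each gets rank 1.
Group B values → pooled ranks: 945→6, 979→5, 1143→4
Rank sum = 6 + 5 + 4 = 15

15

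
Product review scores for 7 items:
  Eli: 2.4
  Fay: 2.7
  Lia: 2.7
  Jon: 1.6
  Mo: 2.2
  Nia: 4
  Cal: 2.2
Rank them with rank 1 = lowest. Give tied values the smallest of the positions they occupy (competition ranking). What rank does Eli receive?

4

Sorted (ascending): 1.6, 2.2, 2.2, 2.4, 2.7, 2.7, 4
The 2 values of 2.2 occupy positions 2–3 → each gets rank 2.
The 2 values of 2.7 occupy positions 5–6 → each gets rank 5.
Eli has value 2.4 → rank 4.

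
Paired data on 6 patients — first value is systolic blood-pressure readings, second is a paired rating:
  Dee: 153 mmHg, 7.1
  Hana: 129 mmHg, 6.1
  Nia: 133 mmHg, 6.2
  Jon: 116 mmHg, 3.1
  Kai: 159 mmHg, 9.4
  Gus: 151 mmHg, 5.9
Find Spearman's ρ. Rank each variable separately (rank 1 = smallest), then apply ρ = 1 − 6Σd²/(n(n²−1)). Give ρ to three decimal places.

0.829

Ranks of variable 1: 5, 2, 3, 1, 6, 4
Ranks of variable 2: 5, 3, 4, 1, 6, 2
d = r₁ − r₂: 0, -1, -1, 0, 0, 2
d²: 0, 1, 1, 0, 0, 4; Σd² = 6
ρ = 1 − 6·6/(6·35) = 1 − 36/210 = 0.829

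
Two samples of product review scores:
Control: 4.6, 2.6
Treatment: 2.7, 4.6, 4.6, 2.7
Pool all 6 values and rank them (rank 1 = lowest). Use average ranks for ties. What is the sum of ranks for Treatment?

Sorted (ascending): 2.6, 2.7, 2.7, 4.6, 4.6, 4.6
The 2 values of 2.7 occupy positions 2–3 → average rank (2+3)/2 = 2.5.
The 3 values of 4.6 occupy positions 4–6 → average rank 5.
Treatment values → pooled ranks: 2.7→2.5, 4.6→5, 4.6→5, 2.7→2.5
Rank sum = 2.5 + 5 + 5 + 2.5 = 15

15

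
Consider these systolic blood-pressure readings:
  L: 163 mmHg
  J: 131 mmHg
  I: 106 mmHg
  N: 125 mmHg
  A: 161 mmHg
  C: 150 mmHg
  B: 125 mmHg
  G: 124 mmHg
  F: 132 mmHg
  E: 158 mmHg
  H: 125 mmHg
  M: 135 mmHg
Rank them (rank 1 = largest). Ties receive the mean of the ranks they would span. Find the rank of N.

Sorted (descending): 163, 161, 158, 150, 135, 132, 131, 125, 125, 125, 124, 106
The 3 values of 125 occupy positions 8–10 → average rank 9.
N has value 125 mmHg → rank 9.

9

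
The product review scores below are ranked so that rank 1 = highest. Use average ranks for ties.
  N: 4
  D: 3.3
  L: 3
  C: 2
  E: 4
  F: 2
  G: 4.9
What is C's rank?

Sorted (descending): 4.9, 4, 4, 3.3, 3, 2, 2
The 2 values of 4 occupy positions 2–3 → average rank (2+3)/2 = 2.5.
The 2 values of 2 occupy positions 6–7 → average rank (6+7)/2 = 6.5.
C has value 2 → rank 6.5.

6.5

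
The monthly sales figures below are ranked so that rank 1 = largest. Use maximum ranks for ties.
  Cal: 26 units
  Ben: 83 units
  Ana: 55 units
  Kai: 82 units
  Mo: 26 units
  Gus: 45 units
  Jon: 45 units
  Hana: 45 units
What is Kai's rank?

Sorted (descending): 83, 82, 55, 45, 45, 45, 26, 26
The 3 values of 45 occupy positions 4–6 → each gets rank 6.
The 2 values of 26 occupy positions 7–8 → each gets rank 8.
Kai has value 82 units → rank 2.

2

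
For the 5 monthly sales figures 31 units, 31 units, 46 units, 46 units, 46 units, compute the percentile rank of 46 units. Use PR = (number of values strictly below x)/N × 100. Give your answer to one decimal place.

40.0

N = 5.
Strictly below 46: 2. Equal to 46: 3.
PR = 2/5 × 100 = 40.0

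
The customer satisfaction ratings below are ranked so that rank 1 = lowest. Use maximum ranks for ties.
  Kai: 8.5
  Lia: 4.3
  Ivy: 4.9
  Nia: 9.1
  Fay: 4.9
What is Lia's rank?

1

Sorted (ascending): 4.3, 4.9, 4.9, 8.5, 9.1
The 2 values of 4.9 occupy positions 2–3 → each gets rank 3.
Lia has value 4.3 → rank 1.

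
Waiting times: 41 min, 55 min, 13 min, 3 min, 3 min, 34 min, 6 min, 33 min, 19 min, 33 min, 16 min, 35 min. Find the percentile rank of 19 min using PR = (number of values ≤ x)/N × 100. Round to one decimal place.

50.0

N = 12.
Strictly below 19: 5. Equal to 19: 1.
PR = 6/12 × 100 = 50.0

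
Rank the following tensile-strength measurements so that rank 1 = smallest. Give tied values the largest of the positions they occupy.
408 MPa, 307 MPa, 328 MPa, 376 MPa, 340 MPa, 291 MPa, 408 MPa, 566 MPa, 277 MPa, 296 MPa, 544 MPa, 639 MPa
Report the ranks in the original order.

9, 4, 5, 7, 6, 2, 9, 11, 1, 3, 10, 12

Sorted (ascending): 277, 291, 296, 307, 328, 340, 376, 408, 408, 544, 566, 639
The 2 values of 408 occupy positions 8–9 → each gets rank 9.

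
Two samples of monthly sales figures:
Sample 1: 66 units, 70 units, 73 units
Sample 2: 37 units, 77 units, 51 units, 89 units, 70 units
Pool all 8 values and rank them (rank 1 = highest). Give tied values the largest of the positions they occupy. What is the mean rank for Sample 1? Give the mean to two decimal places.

Sorted (descending): 89, 77, 73, 70, 70, 66, 51, 37
The 2 values of 70 occupy positions 4–5 → each gets rank 5.
Sample 1 values → pooled ranks: 66→6, 70→5, 73→3
Mean rank = (6 + 5 + 3) / 3 = 4.67

4.67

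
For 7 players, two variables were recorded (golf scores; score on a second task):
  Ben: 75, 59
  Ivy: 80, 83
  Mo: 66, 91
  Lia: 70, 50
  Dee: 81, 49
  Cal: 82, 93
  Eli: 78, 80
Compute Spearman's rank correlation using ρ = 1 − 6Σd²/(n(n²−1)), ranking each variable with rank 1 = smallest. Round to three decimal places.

0.107

Ranks of variable 1: 3, 5, 1, 2, 6, 7, 4
Ranks of variable 2: 3, 5, 6, 2, 1, 7, 4
d = r₁ − r₂: 0, 0, -5, 0, 5, 0, 0
d²: 0, 0, 25, 0, 25, 0, 0; Σd² = 50
ρ = 1 − 6·50/(7·48) = 1 − 300/336 = 0.107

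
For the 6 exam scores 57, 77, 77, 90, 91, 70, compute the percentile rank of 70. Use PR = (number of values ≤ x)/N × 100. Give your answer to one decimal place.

33.3

N = 6.
Strictly below 70: 1. Equal to 70: 1.
PR = 2/6 × 100 = 33.3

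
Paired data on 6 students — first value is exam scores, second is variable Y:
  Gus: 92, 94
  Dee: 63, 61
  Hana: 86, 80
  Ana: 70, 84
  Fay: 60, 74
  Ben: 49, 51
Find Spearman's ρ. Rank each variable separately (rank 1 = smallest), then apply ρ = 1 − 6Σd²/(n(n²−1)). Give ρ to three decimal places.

0.886

Ranks of variable 1: 6, 3, 5, 4, 2, 1
Ranks of variable 2: 6, 2, 4, 5, 3, 1
d = r₁ − r₂: 0, 1, 1, -1, -1, 0
d²: 0, 1, 1, 1, 1, 0; Σd² = 4
ρ = 1 − 6·4/(6·35) = 1 − 24/210 = 0.886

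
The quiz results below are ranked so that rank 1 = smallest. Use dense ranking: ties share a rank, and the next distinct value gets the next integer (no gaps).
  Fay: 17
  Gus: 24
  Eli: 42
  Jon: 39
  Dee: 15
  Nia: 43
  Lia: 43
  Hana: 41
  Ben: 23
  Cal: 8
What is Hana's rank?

7

Sorted (ascending): 8, 15, 17, 23, 24, 39, 41, 42, 43, 43
The 2 values of 43 share dense rank 9.
Remaining distinct values take the next consecutive integers.
Hana has value 41 → rank 7.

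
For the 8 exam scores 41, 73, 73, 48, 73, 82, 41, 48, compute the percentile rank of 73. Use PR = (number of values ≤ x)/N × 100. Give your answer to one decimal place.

87.5

N = 8.
Strictly below 73: 4. Equal to 73: 3.
PR = 7/8 × 100 = 87.5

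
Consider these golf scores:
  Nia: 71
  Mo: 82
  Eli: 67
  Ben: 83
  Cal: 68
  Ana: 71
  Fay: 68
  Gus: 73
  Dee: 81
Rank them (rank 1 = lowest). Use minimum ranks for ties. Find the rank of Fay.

Sorted (ascending): 67, 68, 68, 71, 71, 73, 81, 82, 83
The 2 values of 68 occupy positions 2–3 → each gets rank 2.
The 2 values of 71 occupy positions 4–5 → each gets rank 4.
Fay has value 68 → rank 2.

2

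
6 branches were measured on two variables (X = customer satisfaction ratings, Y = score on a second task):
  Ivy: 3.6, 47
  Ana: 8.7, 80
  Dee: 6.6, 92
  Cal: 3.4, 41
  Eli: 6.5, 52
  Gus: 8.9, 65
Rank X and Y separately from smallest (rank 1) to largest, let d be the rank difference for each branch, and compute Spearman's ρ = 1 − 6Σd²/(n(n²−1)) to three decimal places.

0.771

Ranks of variable 1: 2, 5, 4, 1, 3, 6
Ranks of variable 2: 2, 5, 6, 1, 3, 4
d = r₁ − r₂: 0, 0, -2, 0, 0, 2
d²: 0, 0, 4, 0, 0, 4; Σd² = 8
ρ = 1 − 6·8/(6·35) = 1 − 48/210 = 0.771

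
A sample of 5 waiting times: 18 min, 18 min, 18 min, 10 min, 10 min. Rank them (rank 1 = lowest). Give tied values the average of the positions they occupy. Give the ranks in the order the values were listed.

Sorted (ascending): 10, 10, 18, 18, 18
The 2 values of 10 occupy positions 1–2 → average rank (1+2)/2 = 1.5.
The 3 values of 18 occupy positions 3–5 → average rank 4.

4, 4, 4, 1.5, 1.5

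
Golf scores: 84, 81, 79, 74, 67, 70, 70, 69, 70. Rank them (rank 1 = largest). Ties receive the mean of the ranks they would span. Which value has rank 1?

84

Sorted (descending): 84, 81, 79, 74, 70, 70, 70, 69, 67
The 3 values of 70 occupy positions 5–7 → average rank 6.
Rank 1 → value 84.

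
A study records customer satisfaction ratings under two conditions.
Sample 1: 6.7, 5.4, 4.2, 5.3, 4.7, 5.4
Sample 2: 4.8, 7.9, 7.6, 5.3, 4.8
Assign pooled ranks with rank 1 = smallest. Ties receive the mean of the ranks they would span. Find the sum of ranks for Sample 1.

Sorted (ascending): 4.2, 4.7, 4.8, 4.8, 5.3, 5.3, 5.4, 5.4, 6.7, 7.6, 7.9
The 2 values of 4.8 occupy positions 3–4 → average rank (3+4)/2 = 3.5.
The 2 values of 5.3 occupy positions 5–6 → average rank (5+6)/2 = 5.5.
The 2 values of 5.4 occupy positions 7–8 → average rank (7+8)/2 = 7.5.
Sample 1 values → pooled ranks: 6.7→9, 5.4→7.5, 4.2→1, 5.3→5.5, 4.7→2, 5.4→7.5
Rank sum = 9 + 7.5 + 1 + 5.5 + 2 + 7.5 = 32.5

32.5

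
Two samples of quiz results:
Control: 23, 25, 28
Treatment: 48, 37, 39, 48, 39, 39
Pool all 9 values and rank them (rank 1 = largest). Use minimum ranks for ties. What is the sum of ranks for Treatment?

17

Sorted (descending): 48, 48, 39, 39, 39, 37, 28, 25, 23
The 2 values of 48 occupy positions 1–2 → each gets rank 1.
The 3 values of 39 occupy positions 3–5 → each gets rank 3.
Treatment values → pooled ranks: 48→1, 37→6, 39→3, 48→1, 39→3, 39→3
Rank sum = 1 + 6 + 3 + 1 + 3 + 3 = 17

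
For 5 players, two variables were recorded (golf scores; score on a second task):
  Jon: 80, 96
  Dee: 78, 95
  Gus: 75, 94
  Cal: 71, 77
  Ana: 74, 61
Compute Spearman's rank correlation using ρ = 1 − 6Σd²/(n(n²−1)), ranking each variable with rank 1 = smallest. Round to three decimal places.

0.900

Ranks of variable 1: 5, 4, 3, 1, 2
Ranks of variable 2: 5, 4, 3, 2, 1
d = r₁ − r₂: 0, 0, 0, -1, 1
d²: 0, 0, 0, 1, 1; Σd² = 2
ρ = 1 − 6·2/(5·24) = 1 − 12/120 = 0.900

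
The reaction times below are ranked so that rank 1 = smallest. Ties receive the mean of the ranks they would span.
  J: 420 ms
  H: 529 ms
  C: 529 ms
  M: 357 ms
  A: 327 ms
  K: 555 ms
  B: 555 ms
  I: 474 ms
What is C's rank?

Sorted (ascending): 327, 357, 420, 474, 529, 529, 555, 555
The 2 values of 529 occupy positions 5–6 → average rank (5+6)/2 = 5.5.
The 2 values of 555 occupy positions 7–8 → average rank (7+8)/2 = 7.5.
C has value 529 ms → rank 5.5.

5.5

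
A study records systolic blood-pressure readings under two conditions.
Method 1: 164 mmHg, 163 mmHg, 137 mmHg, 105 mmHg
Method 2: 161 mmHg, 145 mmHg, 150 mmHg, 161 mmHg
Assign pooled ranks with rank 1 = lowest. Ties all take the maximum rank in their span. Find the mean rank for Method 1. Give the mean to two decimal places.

Sorted (ascending): 105, 137, 145, 150, 161, 161, 163, 164
The 2 values of 161 occupy positions 5–6 → each gets rank 6.
Method 1 values → pooled ranks: 164→8, 163→7, 137→2, 105→1
Mean rank = (8 + 7 + 2 + 1) / 4 = 4.50

4.50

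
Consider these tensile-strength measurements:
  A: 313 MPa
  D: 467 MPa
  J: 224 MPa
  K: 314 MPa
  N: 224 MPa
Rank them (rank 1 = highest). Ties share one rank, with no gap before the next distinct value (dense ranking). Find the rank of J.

4

Sorted (descending): 467, 314, 313, 224, 224
The 2 values of 224 share dense rank 4.
Remaining distinct values take the next consecutive integers.
J has value 224 MPa → rank 4.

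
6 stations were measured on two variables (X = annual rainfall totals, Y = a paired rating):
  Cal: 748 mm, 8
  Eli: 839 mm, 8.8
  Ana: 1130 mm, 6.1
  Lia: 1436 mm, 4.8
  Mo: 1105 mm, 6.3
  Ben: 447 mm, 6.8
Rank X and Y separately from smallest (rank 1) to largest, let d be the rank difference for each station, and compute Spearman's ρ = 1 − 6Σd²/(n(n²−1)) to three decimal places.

-0.771

Ranks of variable 1: 2, 3, 5, 6, 4, 1
Ranks of variable 2: 5, 6, 2, 1, 3, 4
d = r₁ − r₂: -3, -3, 3, 5, 1, -3
d²: 9, 9, 9, 25, 1, 9; Σd² = 62
ρ = 1 − 6·62/(6·35) = 1 − 372/210 = -0.771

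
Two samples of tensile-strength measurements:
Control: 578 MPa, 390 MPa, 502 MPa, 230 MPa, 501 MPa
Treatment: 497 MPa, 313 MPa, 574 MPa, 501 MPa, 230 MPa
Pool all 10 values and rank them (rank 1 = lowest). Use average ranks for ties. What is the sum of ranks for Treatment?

25

Sorted (ascending): 230, 230, 313, 390, 497, 501, 501, 502, 574, 578
The 2 values of 230 occupy positions 1–2 → average rank (1+2)/2 = 1.5.
The 2 values of 501 occupy positions 6–7 → average rank (6+7)/2 = 6.5.
Treatment values → pooled ranks: 497→5, 313→3, 574→9, 501→6.5, 230→1.5
Rank sum = 5 + 3 + 9 + 6.5 + 1.5 = 25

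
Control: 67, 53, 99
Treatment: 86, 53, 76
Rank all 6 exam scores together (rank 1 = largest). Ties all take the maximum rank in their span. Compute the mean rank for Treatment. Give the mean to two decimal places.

3.67

Sorted (descending): 99, 86, 76, 67, 53, 53
The 2 values of 53 occupy positions 5–6 → each gets rank 6.
Treatment values → pooled ranks: 86→2, 53→6, 76→3
Mean rank = (2 + 6 + 3) / 3 = 3.67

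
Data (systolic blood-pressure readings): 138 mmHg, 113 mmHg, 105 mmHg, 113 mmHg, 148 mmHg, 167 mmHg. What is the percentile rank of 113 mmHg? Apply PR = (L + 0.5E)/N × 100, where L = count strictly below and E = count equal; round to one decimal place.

N = 6.
Strictly below 113: 1. Equal to 113: 2.
PR = (1 + 0.5·2)/6 × 100 = 33.3

33.3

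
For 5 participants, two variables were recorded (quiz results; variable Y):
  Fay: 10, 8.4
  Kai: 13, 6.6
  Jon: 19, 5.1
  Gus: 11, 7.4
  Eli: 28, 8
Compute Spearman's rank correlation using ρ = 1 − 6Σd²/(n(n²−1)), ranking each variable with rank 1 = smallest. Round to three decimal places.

-0.400

Ranks of variable 1: 1, 3, 4, 2, 5
Ranks of variable 2: 5, 2, 1, 3, 4
d = r₁ − r₂: -4, 1, 3, -1, 1
d²: 16, 1, 9, 1, 1; Σd² = 28
ρ = 1 − 6·28/(5·24) = 1 − 168/120 = -0.400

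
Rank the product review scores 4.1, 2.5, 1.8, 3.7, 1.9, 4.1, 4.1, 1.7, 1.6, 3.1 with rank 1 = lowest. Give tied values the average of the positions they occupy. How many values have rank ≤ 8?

7

Sorted (ascending): 1.6, 1.7, 1.8, 1.9, 2.5, 3.1, 3.7, 4.1, 4.1, 4.1
The 3 values of 4.1 occupy positions 8–10 → average rank 9.
Ranks ≤ 8: {1, 2, 3, 4, 5, 6, 7} → 7 values.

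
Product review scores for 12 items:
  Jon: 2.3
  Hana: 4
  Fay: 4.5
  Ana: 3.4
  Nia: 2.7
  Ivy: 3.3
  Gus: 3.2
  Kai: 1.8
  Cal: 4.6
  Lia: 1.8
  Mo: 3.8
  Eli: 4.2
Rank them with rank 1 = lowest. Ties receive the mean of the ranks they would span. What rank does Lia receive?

1.5

Sorted (ascending): 1.8, 1.8, 2.3, 2.7, 3.2, 3.3, 3.4, 3.8, 4, 4.2, 4.5, 4.6
The 2 values of 1.8 occupy positions 1–2 → average rank (1+2)/2 = 1.5.
Lia has value 1.8 → rank 1.5.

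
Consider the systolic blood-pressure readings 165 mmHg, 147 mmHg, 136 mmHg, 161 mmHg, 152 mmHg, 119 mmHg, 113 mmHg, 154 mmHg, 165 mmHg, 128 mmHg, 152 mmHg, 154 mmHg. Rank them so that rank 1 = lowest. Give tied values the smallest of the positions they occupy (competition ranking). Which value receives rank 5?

147

Sorted (ascending): 113, 119, 128, 136, 147, 152, 152, 154, 154, 161, 165, 165
The 2 values of 152 occupy positions 6–7 → each gets rank 6.
The 2 values of 154 occupy positions 8–9 → each gets rank 8.
The 2 values of 165 occupy positions 11–12 → each gets rank 11.
Rank 5 → value 147.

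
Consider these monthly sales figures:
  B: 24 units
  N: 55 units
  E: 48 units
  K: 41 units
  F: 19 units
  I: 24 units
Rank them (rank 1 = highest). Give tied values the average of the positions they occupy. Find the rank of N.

1

Sorted (descending): 55, 48, 41, 24, 24, 19
The 2 values of 24 occupy positions 4–5 → average rank (4+5)/2 = 4.5.
N has value 55 units → rank 1.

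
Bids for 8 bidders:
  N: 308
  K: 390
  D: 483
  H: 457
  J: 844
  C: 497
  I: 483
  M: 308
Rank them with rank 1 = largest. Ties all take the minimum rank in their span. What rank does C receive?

2

Sorted (descending): 844, 497, 483, 483, 457, 390, 308, 308
The 2 values of 483 occupy positions 3–4 → each gets rank 3.
The 2 values of 308 occupy positions 7–8 → each gets rank 7.
C has value 497 → rank 2.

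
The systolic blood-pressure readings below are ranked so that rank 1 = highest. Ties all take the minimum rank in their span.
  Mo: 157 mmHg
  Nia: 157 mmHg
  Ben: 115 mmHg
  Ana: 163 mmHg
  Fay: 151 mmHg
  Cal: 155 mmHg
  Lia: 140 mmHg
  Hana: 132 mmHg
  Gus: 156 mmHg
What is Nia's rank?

Sorted (descending): 163, 157, 157, 156, 155, 151, 140, 132, 115
The 2 values of 157 occupy positions 2–3 → each gets rank 2.
Nia has value 157 mmHg → rank 2.

2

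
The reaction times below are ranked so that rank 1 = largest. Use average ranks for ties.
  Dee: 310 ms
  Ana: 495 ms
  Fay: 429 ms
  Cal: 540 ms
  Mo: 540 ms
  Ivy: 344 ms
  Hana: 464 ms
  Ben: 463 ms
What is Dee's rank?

Sorted (descending): 540, 540, 495, 464, 463, 429, 344, 310
The 2 values of 540 occupy positions 1–2 → average rank (1+2)/2 = 1.5.
Dee has value 310 ms → rank 8.

8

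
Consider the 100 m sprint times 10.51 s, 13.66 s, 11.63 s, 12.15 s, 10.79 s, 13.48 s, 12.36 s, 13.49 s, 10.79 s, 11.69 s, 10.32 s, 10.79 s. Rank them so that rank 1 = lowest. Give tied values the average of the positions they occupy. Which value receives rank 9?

12.36

Sorted (ascending): 10.32, 10.51, 10.79, 10.79, 10.79, 11.63, 11.69, 12.15, 12.36, 13.48, 13.49, 13.66
The 3 values of 10.79 occupy positions 3–5 → average rank 4.
Rank 9 → value 12.36.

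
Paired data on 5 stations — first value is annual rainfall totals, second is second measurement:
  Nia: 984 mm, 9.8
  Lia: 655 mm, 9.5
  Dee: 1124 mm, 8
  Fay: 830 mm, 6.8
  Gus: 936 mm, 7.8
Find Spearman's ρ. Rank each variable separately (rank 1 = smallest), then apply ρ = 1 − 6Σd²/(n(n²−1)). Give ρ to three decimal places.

Ranks of variable 1: 4, 1, 5, 2, 3
Ranks of variable 2: 5, 4, 3, 1, 2
d = r₁ − r₂: -1, -3, 2, 1, 1
d²: 1, 9, 4, 1, 1; Σd² = 16
ρ = 1 − 6·16/(5·24) = 1 − 96/120 = 0.200

0.200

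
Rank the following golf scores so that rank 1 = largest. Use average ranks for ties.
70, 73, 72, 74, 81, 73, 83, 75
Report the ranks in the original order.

Sorted (descending): 83, 81, 75, 74, 73, 73, 72, 70
The 2 values of 73 occupy positions 5–6 → average rank (5+6)/2 = 5.5.

8, 5.5, 7, 4, 2, 5.5, 1, 3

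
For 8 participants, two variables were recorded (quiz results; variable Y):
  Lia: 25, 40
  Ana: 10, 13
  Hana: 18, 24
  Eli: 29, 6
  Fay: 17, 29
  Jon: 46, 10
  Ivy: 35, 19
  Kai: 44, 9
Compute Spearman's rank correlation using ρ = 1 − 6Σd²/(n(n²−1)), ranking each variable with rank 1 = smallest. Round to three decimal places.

Ranks of variable 1: 4, 1, 3, 5, 2, 8, 6, 7
Ranks of variable 2: 8, 4, 6, 1, 7, 3, 5, 2
d = r₁ − r₂: -4, -3, -3, 4, -5, 5, 1, 5
d²: 16, 9, 9, 16, 25, 25, 1, 25; Σd² = 126
ρ = 1 − 6·126/(8·63) = 1 − 756/504 = -0.500

-0.500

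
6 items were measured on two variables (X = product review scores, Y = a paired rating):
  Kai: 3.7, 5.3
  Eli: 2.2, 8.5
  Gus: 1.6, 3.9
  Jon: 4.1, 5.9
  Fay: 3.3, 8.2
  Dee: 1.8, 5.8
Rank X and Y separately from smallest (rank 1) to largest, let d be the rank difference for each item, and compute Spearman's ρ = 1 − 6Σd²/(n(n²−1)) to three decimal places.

0.314

Ranks of variable 1: 5, 3, 1, 6, 4, 2
Ranks of variable 2: 2, 6, 1, 4, 5, 3
d = r₁ − r₂: 3, -3, 0, 2, -1, -1
d²: 9, 9, 0, 4, 1, 1; Σd² = 24
ρ = 1 − 6·24/(6·35) = 1 − 144/210 = 0.314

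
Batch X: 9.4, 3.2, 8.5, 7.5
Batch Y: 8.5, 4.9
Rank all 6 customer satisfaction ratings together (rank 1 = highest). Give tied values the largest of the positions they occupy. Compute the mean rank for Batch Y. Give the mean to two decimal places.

4.00

Sorted (descending): 9.4, 8.5, 8.5, 7.5, 4.9, 3.2
The 2 values of 8.5 occupy positions 2–3 → each gets rank 3.
Batch Y values → pooled ranks: 8.5→3, 4.9→5
Mean rank = (3 + 5) / 2 = 4.00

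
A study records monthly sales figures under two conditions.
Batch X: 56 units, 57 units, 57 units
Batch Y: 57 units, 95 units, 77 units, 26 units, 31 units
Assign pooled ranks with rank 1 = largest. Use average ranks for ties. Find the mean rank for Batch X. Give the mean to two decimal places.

4.67

Sorted (descending): 95, 77, 57, 57, 57, 56, 31, 26
The 3 values of 57 occupy positions 3–5 → average rank 4.
Batch X values → pooled ranks: 56→6, 57→4, 57→4
Mean rank = (6 + 4 + 4) / 3 = 4.67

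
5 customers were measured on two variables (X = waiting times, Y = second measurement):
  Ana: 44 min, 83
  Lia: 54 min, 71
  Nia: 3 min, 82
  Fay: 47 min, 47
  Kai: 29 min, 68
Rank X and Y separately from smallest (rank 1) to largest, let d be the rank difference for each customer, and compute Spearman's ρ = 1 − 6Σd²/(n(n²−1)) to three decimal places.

Ranks of variable 1: 3, 5, 1, 4, 2
Ranks of variable 2: 5, 3, 4, 1, 2
d = r₁ − r₂: -2, 2, -3, 3, 0
d²: 4, 4, 9, 9, 0; Σd² = 26
ρ = 1 − 6·26/(5·24) = 1 − 156/120 = -0.300

-0.300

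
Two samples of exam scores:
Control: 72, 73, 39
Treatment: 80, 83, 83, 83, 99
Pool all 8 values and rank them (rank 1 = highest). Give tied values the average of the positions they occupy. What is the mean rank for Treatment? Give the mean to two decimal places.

Sorted (descending): 99, 83, 83, 83, 80, 73, 72, 39
The 3 values of 83 occupy positions 2–4 → average rank 3.
Treatment values → pooled ranks: 80→5, 83→3, 83→3, 83→3, 99→1
Mean rank = (5 + 3 + 3 + 3 + 1) / 5 = 3.00

3.00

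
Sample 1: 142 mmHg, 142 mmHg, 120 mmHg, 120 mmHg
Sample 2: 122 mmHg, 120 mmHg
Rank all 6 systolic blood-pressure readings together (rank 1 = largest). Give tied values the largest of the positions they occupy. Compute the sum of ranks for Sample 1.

16

Sorted (descending): 142, 142, 122, 120, 120, 120
The 2 values of 142 occupy positions 1–2 → each gets rank 2.
The 3 values of 120 occupy positions 4–6 → each gets rank 6.
Sample 1 values → pooled ranks: 142→2, 142→2, 120→6, 120→6
Rank sum = 2 + 2 + 6 + 6 = 16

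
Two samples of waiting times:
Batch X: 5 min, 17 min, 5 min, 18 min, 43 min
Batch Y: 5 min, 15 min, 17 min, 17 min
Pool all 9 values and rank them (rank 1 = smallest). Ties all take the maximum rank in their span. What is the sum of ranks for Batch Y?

Sorted (ascending): 5, 5, 5, 15, 17, 17, 17, 18, 43
The 3 values of 5 occupy positions 1–3 → each gets rank 3.
The 3 values of 17 occupy positions 5–7 → each gets rank 7.
Batch Y values → pooled ranks: 5→3, 15→4, 17→7, 17→7
Rank sum = 3 + 4 + 7 + 7 = 21

21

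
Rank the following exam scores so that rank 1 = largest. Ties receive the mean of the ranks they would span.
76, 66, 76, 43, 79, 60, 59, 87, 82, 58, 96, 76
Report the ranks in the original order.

6, 8, 6, 12, 4, 9, 10, 2, 3, 11, 1, 6

Sorted (descending): 96, 87, 82, 79, 76, 76, 76, 66, 60, 59, 58, 43
The 3 values of 76 occupy positions 5–7 → average rank 6.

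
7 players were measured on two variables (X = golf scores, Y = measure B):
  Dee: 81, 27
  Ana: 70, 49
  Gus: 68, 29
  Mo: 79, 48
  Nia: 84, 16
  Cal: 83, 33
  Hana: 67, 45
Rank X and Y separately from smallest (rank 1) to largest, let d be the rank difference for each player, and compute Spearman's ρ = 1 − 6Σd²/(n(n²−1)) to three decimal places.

Ranks of variable 1: 5, 3, 2, 4, 7, 6, 1
Ranks of variable 2: 2, 7, 3, 6, 1, 4, 5
d = r₁ − r₂: 3, -4, -1, -2, 6, 2, -4
d²: 9, 16, 1, 4, 36, 4, 16; Σd² = 86
ρ = 1 − 6·86/(7·48) = 1 − 516/336 = -0.536

-0.536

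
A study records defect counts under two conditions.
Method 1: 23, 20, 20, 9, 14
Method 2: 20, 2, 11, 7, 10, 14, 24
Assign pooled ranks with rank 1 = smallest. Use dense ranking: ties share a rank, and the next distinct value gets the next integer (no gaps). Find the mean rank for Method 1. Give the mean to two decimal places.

6.20

Sorted (ascending): 2, 7, 9, 10, 11, 14, 14, 20, 20, 20, 23, 24
The 2 values of 14 share dense rank 6.
The 3 values of 20 share dense rank 7.
Remaining distinct values take the next consecutive integers.
Method 1 values → pooled ranks: 23→8, 20→7, 20→7, 9→3, 14→6
Mean rank = (8 + 7 + 7 + 3 + 6) / 5 = 6.20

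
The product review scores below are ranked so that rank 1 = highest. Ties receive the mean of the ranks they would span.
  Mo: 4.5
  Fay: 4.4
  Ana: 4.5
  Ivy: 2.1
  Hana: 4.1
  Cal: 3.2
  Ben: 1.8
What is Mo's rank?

1.5

Sorted (descending): 4.5, 4.5, 4.4, 4.1, 3.2, 2.1, 1.8
The 2 values of 4.5 occupy positions 1–2 → average rank (1+2)/2 = 1.5.
Mo has value 4.5 → rank 1.5.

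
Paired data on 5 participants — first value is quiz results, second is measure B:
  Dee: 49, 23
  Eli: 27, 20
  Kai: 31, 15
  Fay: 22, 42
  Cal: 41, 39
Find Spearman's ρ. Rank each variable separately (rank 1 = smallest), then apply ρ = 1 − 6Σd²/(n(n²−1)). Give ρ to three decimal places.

-0.200

Ranks of variable 1: 5, 2, 3, 1, 4
Ranks of variable 2: 3, 2, 1, 5, 4
d = r₁ − r₂: 2, 0, 2, -4, 0
d²: 4, 0, 4, 16, 0; Σd² = 24
ρ = 1 − 6·24/(5·24) = 1 − 144/120 = -0.200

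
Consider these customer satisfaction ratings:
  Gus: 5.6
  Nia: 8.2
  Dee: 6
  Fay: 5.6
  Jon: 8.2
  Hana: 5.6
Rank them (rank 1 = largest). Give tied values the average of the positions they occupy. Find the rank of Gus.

5

Sorted (descending): 8.2, 8.2, 6, 5.6, 5.6, 5.6
The 2 values of 8.2 occupy positions 1–2 → average rank (1+2)/2 = 1.5.
The 3 values of 5.6 occupy positions 4–6 → average rank 5.
Gus has value 5.6 → rank 5.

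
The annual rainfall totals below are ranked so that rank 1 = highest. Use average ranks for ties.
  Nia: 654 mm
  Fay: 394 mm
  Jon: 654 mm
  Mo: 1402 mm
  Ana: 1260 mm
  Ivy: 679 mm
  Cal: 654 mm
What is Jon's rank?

Sorted (descending): 1402, 1260, 679, 654, 654, 654, 394
The 3 values of 654 occupy positions 4–6 → average rank 5.
Jon has value 654 mm → rank 5.

5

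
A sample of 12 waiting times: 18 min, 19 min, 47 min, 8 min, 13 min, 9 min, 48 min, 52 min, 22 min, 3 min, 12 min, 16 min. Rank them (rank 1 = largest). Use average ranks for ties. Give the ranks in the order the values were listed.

6, 5, 3, 11, 8, 10, 2, 1, 4, 12, 9, 7

Sorted (descending): 52, 48, 47, 22, 19, 18, 16, 13, 12, 9, 8, 3
No ties — each value takes its position as its rank.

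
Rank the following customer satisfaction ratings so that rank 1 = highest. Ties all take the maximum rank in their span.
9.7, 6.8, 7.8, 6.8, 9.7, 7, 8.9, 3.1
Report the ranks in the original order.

Sorted (descending): 9.7, 9.7, 8.9, 7.8, 7, 6.8, 6.8, 3.1
The 2 values of 9.7 occupy positions 1–2 → each gets rank 2.
The 2 values of 6.8 occupy positions 6–7 → each gets rank 7.

2, 7, 4, 7, 2, 5, 3, 8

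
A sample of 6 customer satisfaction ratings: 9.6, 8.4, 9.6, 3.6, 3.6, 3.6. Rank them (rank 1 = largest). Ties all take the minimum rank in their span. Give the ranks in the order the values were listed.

1, 3, 1, 4, 4, 4

Sorted (descending): 9.6, 9.6, 8.4, 3.6, 3.6, 3.6
The 2 values of 9.6 occupy positions 1–2 → each gets rank 1.
The 3 values of 3.6 occupy positions 4–6 → each gets rank 4.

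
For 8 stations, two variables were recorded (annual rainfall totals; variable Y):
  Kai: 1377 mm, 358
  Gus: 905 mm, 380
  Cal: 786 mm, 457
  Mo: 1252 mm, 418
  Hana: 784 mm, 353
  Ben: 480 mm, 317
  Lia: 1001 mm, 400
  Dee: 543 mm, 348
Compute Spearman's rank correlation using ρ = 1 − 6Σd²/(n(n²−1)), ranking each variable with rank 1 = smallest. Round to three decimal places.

0.619

Ranks of variable 1: 8, 5, 4, 7, 3, 1, 6, 2
Ranks of variable 2: 4, 5, 8, 7, 3, 1, 6, 2
d = r₁ − r₂: 4, 0, -4, 0, 0, 0, 0, 0
d²: 16, 0, 16, 0, 0, 0, 0, 0; Σd² = 32
ρ = 1 − 6·32/(8·63) = 1 − 192/504 = 0.619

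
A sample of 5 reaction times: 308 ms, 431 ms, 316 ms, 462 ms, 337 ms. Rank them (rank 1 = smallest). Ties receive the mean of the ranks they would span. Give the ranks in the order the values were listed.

1, 4, 2, 5, 3

Sorted (ascending): 308, 316, 337, 431, 462
No ties — each value takes its position as its rank.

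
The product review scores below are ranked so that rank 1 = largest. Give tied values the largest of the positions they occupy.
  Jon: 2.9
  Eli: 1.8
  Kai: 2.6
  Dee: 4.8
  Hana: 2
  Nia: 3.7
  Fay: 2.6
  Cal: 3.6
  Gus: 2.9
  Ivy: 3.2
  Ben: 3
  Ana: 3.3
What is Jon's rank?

Sorted (descending): 4.8, 3.7, 3.6, 3.3, 3.2, 3, 2.9, 2.9, 2.6, 2.6, 2, 1.8
The 2 values of 2.9 occupy positions 7–8 → each gets rank 8.
The 2 values of 2.6 occupy positions 9–10 → each gets rank 10.
Jon has value 2.9 → rank 8.

8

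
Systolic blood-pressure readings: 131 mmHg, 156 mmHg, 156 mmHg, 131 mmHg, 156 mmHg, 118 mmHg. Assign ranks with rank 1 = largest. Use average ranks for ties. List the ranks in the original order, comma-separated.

4.5, 2, 2, 4.5, 2, 6

Sorted (descending): 156, 156, 156, 131, 131, 118
The 3 values of 156 occupy positions 1–3 → average rank 2.
The 2 values of 131 occupy positions 4–5 → average rank (4+5)/2 = 4.5.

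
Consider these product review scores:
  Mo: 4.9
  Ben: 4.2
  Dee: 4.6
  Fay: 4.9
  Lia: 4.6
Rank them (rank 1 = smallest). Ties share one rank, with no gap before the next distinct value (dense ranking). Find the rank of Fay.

Sorted (ascending): 4.2, 4.6, 4.6, 4.9, 4.9
The 2 values of 4.6 share dense rank 2.
The 2 values of 4.9 share dense rank 3.
Remaining distinct values take the next consecutive integers.
Fay has value 4.9 → rank 3.

3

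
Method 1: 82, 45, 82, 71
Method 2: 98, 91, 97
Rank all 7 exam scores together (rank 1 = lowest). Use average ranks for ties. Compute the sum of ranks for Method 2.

18

Sorted (ascending): 45, 71, 82, 82, 91, 97, 98
The 2 values of 82 occupy positions 3–4 → average rank (3+4)/2 = 3.5.
Method 2 values → pooled ranks: 98→7, 91→5, 97→6
Rank sum = 7 + 5 + 6 = 18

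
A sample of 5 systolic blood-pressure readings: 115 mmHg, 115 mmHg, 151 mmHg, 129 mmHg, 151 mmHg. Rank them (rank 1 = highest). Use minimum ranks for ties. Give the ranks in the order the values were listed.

4, 4, 1, 3, 1

Sorted (descending): 151, 151, 129, 115, 115
The 2 values of 151 occupy positions 1–2 → each gets rank 1.
The 2 values of 115 occupy positions 4–5 → each gets rank 4.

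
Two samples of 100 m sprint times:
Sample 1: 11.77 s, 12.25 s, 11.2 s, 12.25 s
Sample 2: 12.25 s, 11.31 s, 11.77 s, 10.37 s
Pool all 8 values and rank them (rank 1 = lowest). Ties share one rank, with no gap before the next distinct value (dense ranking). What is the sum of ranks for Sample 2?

13

Sorted (ascending): 10.37, 11.2, 11.31, 11.77, 11.77, 12.25, 12.25, 12.25
The 2 values of 11.77 share dense rank 4.
The 3 values of 12.25 share dense rank 5.
Remaining distinct values take the next consecutive integers.
Sample 2 values → pooled ranks: 12.25→5, 11.31→3, 11.77→4, 10.37→1
Rank sum = 5 + 3 + 4 + 1 = 13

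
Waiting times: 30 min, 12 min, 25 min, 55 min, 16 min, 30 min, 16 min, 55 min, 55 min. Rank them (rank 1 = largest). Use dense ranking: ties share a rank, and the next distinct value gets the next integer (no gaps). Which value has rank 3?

Sorted (descending): 55, 55, 55, 30, 30, 25, 16, 16, 12
The 3 values of 55 share dense rank 1.
The 2 values of 30 share dense rank 2.
The 2 values of 16 share dense rank 4.
Remaining distinct values take the next consecutive integers.
Rank 3 → value 25.

25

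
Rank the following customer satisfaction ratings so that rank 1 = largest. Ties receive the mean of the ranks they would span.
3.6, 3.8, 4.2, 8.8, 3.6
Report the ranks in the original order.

Sorted (descending): 8.8, 4.2, 3.8, 3.6, 3.6
The 2 values of 3.6 occupy positions 4–5 → average rank (4+5)/2 = 4.5.

4.5, 3, 2, 1, 4.5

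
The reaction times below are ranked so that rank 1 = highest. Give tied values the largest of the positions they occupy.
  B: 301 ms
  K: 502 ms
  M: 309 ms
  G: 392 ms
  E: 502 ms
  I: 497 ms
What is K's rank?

Sorted (descending): 502, 502, 497, 392, 309, 301
The 2 values of 502 occupy positions 1–2 → each gets rank 2.
K has value 502 ms → rank 2.

2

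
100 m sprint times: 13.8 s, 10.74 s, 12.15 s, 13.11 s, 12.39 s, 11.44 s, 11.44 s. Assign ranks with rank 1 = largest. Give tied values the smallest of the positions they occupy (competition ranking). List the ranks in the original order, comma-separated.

1, 7, 4, 2, 3, 5, 5

Sorted (descending): 13.8, 13.11, 12.39, 12.15, 11.44, 11.44, 10.74
The 2 values of 11.44 occupy positions 5–6 → each gets rank 5.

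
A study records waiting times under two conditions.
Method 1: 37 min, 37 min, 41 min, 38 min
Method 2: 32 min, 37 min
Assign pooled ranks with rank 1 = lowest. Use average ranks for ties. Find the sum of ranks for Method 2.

Sorted (ascending): 32, 37, 37, 37, 38, 41
The 3 values of 37 occupy positions 2–4 → average rank 3.
Method 2 values → pooled ranks: 32→1, 37→3
Rank sum = 1 + 3 = 4

4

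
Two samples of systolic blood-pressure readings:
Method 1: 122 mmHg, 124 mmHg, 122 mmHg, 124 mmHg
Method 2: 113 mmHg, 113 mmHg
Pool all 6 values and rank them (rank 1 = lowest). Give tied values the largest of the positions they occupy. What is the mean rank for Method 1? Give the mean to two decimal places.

Sorted (ascending): 113, 113, 122, 122, 124, 124
The 2 values of 113 occupy positions 1–2 → each gets rank 2.
The 2 values of 122 occupy positions 3–4 → each gets rank 4.
The 2 values of 124 occupy positions 5–6 → each gets rank 6.
Method 1 values → pooled ranks: 122→4, 124→6, 122→4, 124→6
Mean rank = (4 + 6 + 4 + 6) / 4 = 5.00

5.00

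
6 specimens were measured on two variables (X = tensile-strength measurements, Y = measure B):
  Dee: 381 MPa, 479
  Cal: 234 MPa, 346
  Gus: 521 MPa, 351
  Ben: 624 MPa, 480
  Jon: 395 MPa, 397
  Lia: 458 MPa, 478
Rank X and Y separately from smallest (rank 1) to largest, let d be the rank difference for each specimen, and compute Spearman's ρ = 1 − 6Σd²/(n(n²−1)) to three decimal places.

0.486

Ranks of variable 1: 2, 1, 5, 6, 3, 4
Ranks of variable 2: 5, 1, 2, 6, 3, 4
d = r₁ − r₂: -3, 0, 3, 0, 0, 0
d²: 9, 0, 9, 0, 0, 0; Σd² = 18
ρ = 1 − 6·18/(6·35) = 1 − 108/210 = 0.486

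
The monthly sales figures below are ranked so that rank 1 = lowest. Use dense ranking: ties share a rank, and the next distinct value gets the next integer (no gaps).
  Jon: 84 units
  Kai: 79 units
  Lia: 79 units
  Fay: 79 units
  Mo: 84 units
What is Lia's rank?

Sorted (ascending): 79, 79, 79, 84, 84
The 3 values of 79 share dense rank 1.
The 2 values of 84 share dense rank 2.
Lia has value 79 units → rank 1.

1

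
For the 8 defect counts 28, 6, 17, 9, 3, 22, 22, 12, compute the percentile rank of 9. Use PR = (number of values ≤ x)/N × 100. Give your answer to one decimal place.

37.5

N = 8.
Strictly below 9: 2. Equal to 9: 1.
PR = 3/8 × 100 = 37.5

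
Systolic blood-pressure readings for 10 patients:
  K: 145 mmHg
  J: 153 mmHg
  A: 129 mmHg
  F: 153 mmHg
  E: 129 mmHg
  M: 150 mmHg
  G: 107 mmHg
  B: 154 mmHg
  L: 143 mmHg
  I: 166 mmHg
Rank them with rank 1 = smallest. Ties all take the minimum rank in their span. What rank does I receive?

10

Sorted (ascending): 107, 129, 129, 143, 145, 150, 153, 153, 154, 166
The 2 values of 129 occupy positions 2–3 → each gets rank 2.
The 2 values of 153 occupy positions 7–8 → each gets rank 7.
I has value 166 mmHg → rank 10.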